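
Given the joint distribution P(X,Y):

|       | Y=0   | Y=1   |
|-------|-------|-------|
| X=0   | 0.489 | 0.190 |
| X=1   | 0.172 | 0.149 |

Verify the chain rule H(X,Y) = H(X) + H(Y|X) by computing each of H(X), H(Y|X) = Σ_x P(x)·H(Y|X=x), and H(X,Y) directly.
H(X) = 0.9055 bits, H(Y|X) = 0.9005 bits, H(X,Y) = 1.8060 bits

Marginal of X (row sums):
  P(X=0) = 0.489 + 0.190 = 0.679
  P(X=1) = 0.172 + 0.149 = 0.321
H(X) = -[0.679·log₂(0.679) + 0.321·log₂(0.321)]
  = 0.37923 + 0.52623 = 0.9055 bits

H(Y|X) = Σ_x P(x)·H(Y|X=x):
  X=0: P(X=0) = 0.679, P(Y|X=0) = (489/679, 190/679) → H(Y|X=0) = 0.85521
  X=1: P(X=1) = 0.321, P(Y|X=1) = (172/321, 149/321) → H(Y|X=1) = 0.99629
H(Y|X) = 0.679·0.85521 + 0.321·0.99629 = 0.9005 bits

H(X,Y) = -Σ_{x,y} P(x,y) log₂ P(x,y). Per-cell terms -P(x,y)·log₂P(x,y):
  X=0: 0.50469, 0.45523
  X=1: 0.43680, 0.40925
Sum of the 4 terms: H(X,Y) = 1.8060 bits

Chain rule check:
  H(X) + H(Y|X) = 0.9055 + 0.9005 = 1.8060 bits
  H(X,Y) = 1.8060 bits
✓ Chain rule verified.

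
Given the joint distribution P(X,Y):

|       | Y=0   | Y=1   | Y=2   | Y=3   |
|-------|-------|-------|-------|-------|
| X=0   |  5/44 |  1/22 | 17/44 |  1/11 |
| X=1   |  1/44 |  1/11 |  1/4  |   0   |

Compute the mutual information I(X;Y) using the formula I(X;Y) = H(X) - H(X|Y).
0.1167 bits

I(X;Y) = H(X) - H(X|Y)

Marginal of X (row sums):
  P(X=0) = 5/44 + 1/22 + 17/44 + 1/11 = 7/11
  P(X=1) = 1/44 + 1/11 + 1/4 + 0 = 4/11
H(X) = -[(7/11)·log₂(7/11) + (4/11)·log₂(4/11)]
  = 0.4150 + 0.5307 = 0.9457 bits

Marginal of Y (column sums):
  P(Y=0) = 5/44 + 1/44 = 3/22
  P(Y=1) = 1/22 + 1/11 = 3/22
  P(Y=2) = 17/44 + 1/4 = 7/11
  P(Y=3) = 1/11 + 0 = 1/11
H(X|Y) = Σ_y P(y)·H(X|Y=y):
  Y=0: P(Y=0) = 3/22, P(X|Y=0) = (5/6, 1/6) → H(X|Y=0) = 0.6500
  Y=1: P(Y=1) = 3/22, P(X|Y=1) = (1/3, 2/3) → H(X|Y=1) = 0.9183
  Y=2: P(Y=2) = 7/11, P(X|Y=2) = (17/28, 11/28) → H(X|Y=2) = 0.9666
  Y=3: P(Y=3) = 1/11, P(X|Y=3) = (1, 0) → H(X|Y=3) = 0.0000
H(X|Y) = (3/22)·0.6500 + (3/22)·0.9183 + (7/11)·0.9666 + (1/11)·0.0000 = 0.8290 bits

I(X;Y) = H(X) - H(X|Y) = 0.9457 - 0.8290 = 0.1167 bits

Cross-check via I(X;Y) = H(X) + H(Y) - H(X,Y): computing H(Y) from the column sums and H(X,Y) from the 8 cells in the same way gives H(Y) = 1.5134 bits and H(X,Y) = 2.3424 bits, so
I(X;Y) = 0.9457 + 1.5134 - 2.3424 = 0.1167 bits ✓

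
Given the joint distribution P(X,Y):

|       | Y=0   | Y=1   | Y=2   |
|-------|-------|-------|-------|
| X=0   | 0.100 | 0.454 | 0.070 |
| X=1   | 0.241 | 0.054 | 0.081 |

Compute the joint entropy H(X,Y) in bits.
2.1338 bits

H(X,Y) = -Σ_{x,y} P(x,y) log₂ P(x,y). Per-cell terms -P(x,y)·log₂P(x,y):
  X=0: 0.3322, 0.5172, 0.2686
  X=1: 0.4947, 0.2274, 0.2937
Sum of the 6 terms: H(X,Y) = 2.1338 bits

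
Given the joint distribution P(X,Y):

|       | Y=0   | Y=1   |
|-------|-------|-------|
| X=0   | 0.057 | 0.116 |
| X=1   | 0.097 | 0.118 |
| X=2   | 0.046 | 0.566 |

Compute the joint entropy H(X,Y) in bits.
1.9555 bits

H(X,Y) = -Σ_{x,y} P(x,y) log₂ P(x,y). Per-cell terms -P(x,y)·log₂P(x,y):
  X=0: 0.2356, 0.3605
  X=1: 0.3265, 0.3638
  X=2: 0.2043, 0.4648
Sum of the 6 terms: H(X,Y) = 1.9555 bits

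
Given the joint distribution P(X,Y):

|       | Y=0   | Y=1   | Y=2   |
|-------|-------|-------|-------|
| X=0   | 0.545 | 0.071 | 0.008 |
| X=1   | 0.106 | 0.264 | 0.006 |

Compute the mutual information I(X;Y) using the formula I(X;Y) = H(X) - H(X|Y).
0.2744 bits

I(X;Y) = H(X) - H(X|Y)

Marginal of X (row sums):
  P(X=0) = 0.545 + 0.071 + 0.008 = 0.624
  P(X=1) = 0.106 + 0.264 + 0.006 = 0.376
H(X) = -[0.624·log₂(0.624) + 0.376·log₂(0.376)]
  = 0.42456 + 0.53061 = 0.95517 bits

Marginal of Y (column sums):
  P(Y=0) = 0.545 + 0.106 = 0.651
  P(Y=1) = 0.071 + 0.264 = 0.335
  P(Y=2) = 0.008 + 0.006 = 0.014
H(X|Y) = Σ_y P(y)·H(X|Y=y):
  Y=0: P(Y=0) = 0.651, P(X|Y=0) = (545/651, 106/651) → H(X|Y=0) = 0.64103
  Y=1: P(Y=1) = 0.335, P(X|Y=1) = (71/335, 264/335) → H(X|Y=1) = 0.74518
  Y=2: P(Y=2) = 0.014, P(X|Y=2) = (4/7, 3/7) → H(X|Y=2) = 0.98523
H(X|Y) = 0.651·0.64103 + 0.335·0.74518 + 0.014·0.98523 = 0.68074 bits

I(X;Y) = H(X) - H(X|Y) = 0.95517 - 0.68074 = 0.2744 bits

Cross-check via I(X;Y) = H(X) + H(Y) - H(X,Y): computing H(Y) from the column sums and H(X,Y) from the 6 cells in the same way gives H(Y) = 1.01792 bits and H(X,Y) = 1.69865 bits, so
I(X;Y) = 0.95517 + 1.01792 - 1.69865 = 0.2744 bits ✓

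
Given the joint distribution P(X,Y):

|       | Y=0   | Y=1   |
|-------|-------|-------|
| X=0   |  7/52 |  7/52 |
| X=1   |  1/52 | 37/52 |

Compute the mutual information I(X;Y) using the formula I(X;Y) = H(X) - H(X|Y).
0.2219 bits

I(X;Y) = H(X) - H(X|Y)

Marginal of X (row sums):
  P(X=0) = 7/52 + 7/52 = 7/26
  P(X=1) = 1/52 + 37/52 = 19/26
H(X) = -[(7/26)·log₂(7/26) + (19/26)·log₂(19/26)]
  = 0.5097 + 0.3307 = 0.8404 bits

Marginal of Y (column sums):
  P(Y=0) = 7/52 + 1/52 = 2/13
  P(Y=1) = 7/52 + 37/52 = 11/13
H(X|Y) = Σ_y P(y)·H(X|Y=y):
  Y=0: P(Y=0) = 2/13, P(X|Y=0) = (7/8, 1/8) → H(X|Y=0) = 0.5436
  Y=1: P(Y=1) = 11/13, P(X|Y=1) = (7/44, 37/44) → H(X|Y=1) = 0.6321
H(X|Y) = (2/13)·0.5436 + (11/13)·0.6321 = 0.6185 bits

I(X;Y) = H(X) - H(X|Y) = 0.8404 - 0.6185 = 0.2219 bits

Cross-check via I(X;Y) = H(X) + H(Y) - H(X,Y): computing H(Y) from the column sums and H(X,Y) from the 4 cells in the same way gives H(Y) = 0.6194 bits and H(X,Y) = 1.2379 bits, so
I(X;Y) = 0.8404 + 0.6194 - 1.2379 = 0.2219 bits ✓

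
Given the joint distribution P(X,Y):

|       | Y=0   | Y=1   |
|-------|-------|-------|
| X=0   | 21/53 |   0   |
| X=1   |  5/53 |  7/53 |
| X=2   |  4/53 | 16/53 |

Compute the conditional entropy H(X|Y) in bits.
1.0519 bits

H(X|Y) = H(X,Y) - H(Y)

H(X,Y) = -Σ_{x,y} P(x,y) log₂ P(x,y). Per-cell terms -P(x,y)·log₂P(x,y):
  X=0: 0.52920, 0.00000
  X=1: 0.32132, 0.38574
  X=2: 0.28135, 0.52164
  (cells with P = 0 contribute 0)
Sum of the 6 terms: H(X,Y) = 2.03925 bits

Marginal of Y (column sums):
  P(Y=0) = 21/53 + 5/53 + 4/53 = 30/53
  P(Y=1) = 0 + 7/53 + 16/53 = 23/53
H(Y) = -[(30/53)·log₂(30/53) + (23/53)·log₂(23/53)]
  = 0.46473 + 0.52265 = 0.98738 bits

H(X|Y) = H(X,Y) - H(Y) = 2.03925 - 0.98738 = 1.0519 bits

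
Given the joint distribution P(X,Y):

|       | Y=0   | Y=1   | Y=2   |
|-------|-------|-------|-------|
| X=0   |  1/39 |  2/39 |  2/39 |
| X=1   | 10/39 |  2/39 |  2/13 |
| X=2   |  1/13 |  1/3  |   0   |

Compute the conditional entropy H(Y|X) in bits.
1.1046 bits

H(Y|X) = H(X,Y) - H(X)

H(X,Y) = -Σ_{x,y} P(x,y) log₂ P(x,y). Per-cell terms -P(x,y)·log₂P(x,y):
  X=0: 0.13552, 0.21976, 0.21976
  X=1: 0.50345, 0.21976, 0.41545
  X=2: 0.28465, 0.52832, 0.00000
  (cells with P = 0 contribute 0)
Sum of the 9 terms: H(X,Y) = 2.5267 bits

Marginal of X (row sums):
  P(X=0) = 1/39 + 2/39 + 2/39 = 5/39
  P(X=1) = 10/39 + 2/39 + 2/13 = 6/13
  P(X=2) = 1/13 + 1/3 + 0 = 16/39
H(X) = -[(5/39)·log₂(5/39) + (6/13)·log₂(6/13) + (16/39)·log₂(16/39)]
  = 0.37993 + 0.51484 + 0.52734 = 1.4221 bits

H(Y|X) = H(X,Y) - H(X) = 2.5267 - 1.4221 = 1.1046 bits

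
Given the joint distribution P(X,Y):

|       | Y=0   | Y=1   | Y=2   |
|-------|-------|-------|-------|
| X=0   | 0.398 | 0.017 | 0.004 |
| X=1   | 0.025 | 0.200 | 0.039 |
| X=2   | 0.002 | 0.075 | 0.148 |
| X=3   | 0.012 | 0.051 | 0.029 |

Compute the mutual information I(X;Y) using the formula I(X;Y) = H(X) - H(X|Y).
0.7754 bits

I(X;Y) = H(X) - H(X|Y)

Marginal of X (row sums):
  P(X=0) = 0.398 + 0.017 + 0.004 = 0.419
  P(X=1) = 0.025 + 0.200 + 0.039 = 0.264
  P(X=2) = 0.002 + 0.075 + 0.148 = 0.225
  P(X=3) = 0.012 + 0.051 + 0.029 = 0.092
H(X) = -[0.419·log₂(0.419) + 0.264·log₂(0.264) + 0.225·log₂(0.225) + 0.092·log₂(0.092)]
  = 0.52584 + 0.50725 + 0.48420 + 0.31668 = 1.8340 bits

Marginal of Y (column sums):
  P(Y=0) = 0.398 + 0.025 + 0.002 + 0.012 = 0.437
  P(Y=1) = 0.017 + 0.200 + 0.075 + 0.051 = 0.343
  P(Y=2) = 0.004 + 0.039 + 0.148 + 0.029 = 0.220
H(X|Y) = Σ_y P(y)·H(X|Y=y):
  Y=0: P(Y=0) = 0.437, P(X|Y=0) = (398/437, 25/437, 2/437, 12/437) → H(X|Y=0) = 0.53695
  Y=1: P(Y=1) = 0.343, P(X|Y=1) = (17/343, 200/343, 75/343, 51/343) → H(X|Y=1) = 1.55701
  Y=2: P(Y=2) = 0.220, P(X|Y=2) = (1/55, 39/220, 37/55, 29/220) → H(X|Y=2) = 1.31767
H(X|Y) = 0.437·0.53695 + 0.343·1.55701 + 0.220·1.31767 = 1.0586 bits

I(X;Y) = H(X) - H(X|Y) = 1.8340 - 1.0586 = 0.7754 bits

Cross-check via I(X;Y) = H(X) + H(Y) - H(X,Y): computing H(Y) from the column sums and H(X,Y) from the 12 cells in the same way gives H(Y) = 1.5320 bits and H(X,Y) = 2.5906 bits, so
I(X;Y) = 1.8340 + 1.5320 - 2.5906 = 0.7754 bits ✓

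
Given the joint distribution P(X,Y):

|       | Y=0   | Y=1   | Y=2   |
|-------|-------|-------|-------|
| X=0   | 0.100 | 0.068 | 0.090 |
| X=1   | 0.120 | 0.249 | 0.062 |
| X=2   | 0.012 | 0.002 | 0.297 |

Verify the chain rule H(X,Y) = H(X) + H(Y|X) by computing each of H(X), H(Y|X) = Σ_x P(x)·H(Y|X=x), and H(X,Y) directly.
H(X) = 1.5517 bits, H(Y|X) = 1.0868 bits, H(X,Y) = 2.6385 bits

Marginal of X (row sums):
  P(X=0) = 0.100 + 0.068 + 0.090 = 0.258
  P(X=1) = 0.120 + 0.249 + 0.062 = 0.431
  P(X=2) = 0.012 + 0.002 + 0.297 = 0.311
H(X) = -[0.258·log₂(0.258) + 0.431·log₂(0.431) + 0.311·log₂(0.311)]
  = 0.50428 + 0.52334 + 0.52404 = 1.5517 bits

H(Y|X) = Σ_x P(x)·H(Y|X=x):
  X=0: P(X=0) = 0.258, P(Y|X=0) = (50/129, 34/129, 15/43) → H(Y|X=0) = 1.56704
  X=1: P(X=1) = 0.431, P(Y|X=1) = (120/431, 249/431, 62/431) → H(Y|X=1) = 1.37329
  X=2: P(X=2) = 0.311, P(Y|X=2) = (12/311, 2/311, 297/311) → H(Y|X=2) = 0.29147
H(Y|X) = 0.258·1.56704 + 0.431·1.37329 + 0.311·0.29147 = 1.0868 bits

H(X,Y) = -Σ_{x,y} P(x,y) log₂ P(x,y). Per-cell terms -P(x,y)·log₂P(x,y):
  X=0: 0.33219, 0.26373, 0.31265
  X=1: 0.36707, 0.49944, 0.24872
  X=2: 0.07657, 0.01793, 0.52019
Sum of the 9 terms: H(X,Y) = 2.6385 bits

Chain rule check:
  H(X) + H(Y|X) = 1.5517 + 1.0868 = 2.6385 bits
  H(X,Y) = 2.6385 bits
✓ Chain rule verified.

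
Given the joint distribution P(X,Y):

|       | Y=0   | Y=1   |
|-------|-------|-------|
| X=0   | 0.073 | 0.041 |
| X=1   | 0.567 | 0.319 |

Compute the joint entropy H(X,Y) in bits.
1.4545 bits

H(X,Y) = -Σ_{x,y} P(x,y) log₂ P(x,y). Per-cell terms -P(x,y)·log₂P(x,y):
  X=0: 0.275645, 0.188938
  X=1: 0.464134, 0.525831
Sum of the 4 terms: H(X,Y) = 1.4545 bits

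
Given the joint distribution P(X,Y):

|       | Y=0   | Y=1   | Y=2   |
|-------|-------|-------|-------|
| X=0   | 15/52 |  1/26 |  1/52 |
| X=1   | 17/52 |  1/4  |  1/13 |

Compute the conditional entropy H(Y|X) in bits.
1.1892 bits

H(Y|X) = H(X,Y) - H(X)

H(X,Y) = -Σ_{x,y} P(x,y) log₂ P(x,y). Per-cell terms -P(x,y)·log₂P(x,y):
  X=0: 0.517370, 0.180786, 0.109624
  X=1: 0.527319, 0.500000, 0.284649
Sum of the 6 terms: H(X,Y) = 2.11975 bits

Marginal of X (row sums):
  P(X=0) = 15/52 + 1/26 + 1/52 = 9/26
  P(X=1) = 17/52 + 1/4 + 1/13 = 17/26
H(X) = -[(9/26)·log₂(9/26) + (17/26)·log₂(17/26)]
  = 0.529794 + 0.400793 = 0.93059 bits

H(Y|X) = H(X,Y) - H(X) = 2.11975 - 0.93059 = 1.1892 bits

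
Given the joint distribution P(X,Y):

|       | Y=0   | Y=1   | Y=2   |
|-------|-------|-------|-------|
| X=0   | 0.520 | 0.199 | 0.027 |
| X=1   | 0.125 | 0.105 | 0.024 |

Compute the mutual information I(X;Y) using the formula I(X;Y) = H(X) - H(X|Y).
0.0265 bits

I(X;Y) = H(X) - H(X|Y)

Marginal of X (row sums):
  P(X=0) = 0.520 + 0.199 + 0.027 = 0.746
  P(X=1) = 0.125 + 0.105 + 0.024 = 0.254
H(X) = -[0.746·log₂(0.746) + 0.254·log₂(0.254)]
  = 0.3154 + 0.5022 = 0.8176 bits

Marginal of Y (column sums):
  P(Y=0) = 0.520 + 0.125 = 0.645
  P(Y=1) = 0.199 + 0.105 = 0.304
  P(Y=2) = 0.027 + 0.024 = 0.051
H(X|Y) = Σ_y P(y)·H(X|Y=y):
  Y=0: P(Y=0) = 0.645, P(X|Y=0) = (104/129, 25/129) → H(X|Y=0) = 0.7094
  Y=1: P(Y=1) = 0.304, P(X|Y=1) = (199/304, 105/304) → H(X|Y=1) = 0.9299
  Y=2: P(Y=2) = 0.051, P(X|Y=2) = (9/17, 8/17) → H(X|Y=2) = 0.9975
H(X|Y) = 0.645·0.7094 + 0.304·0.9299 + 0.051·0.9975 = 0.7911 bits

I(X;Y) = H(X) - H(X|Y) = 0.8176 - 0.7911 = 0.0265 bits

Cross-check via I(X;Y) = H(X) + H(Y) - H(X,Y): computing H(Y) from the column sums and H(X,Y) from the 6 cells in the same way gives H(Y) = 1.1492 bits and H(X,Y) = 1.9403 bits, so
I(X;Y) = 0.8176 + 1.1492 - 1.9403 = 0.0265 bits ✓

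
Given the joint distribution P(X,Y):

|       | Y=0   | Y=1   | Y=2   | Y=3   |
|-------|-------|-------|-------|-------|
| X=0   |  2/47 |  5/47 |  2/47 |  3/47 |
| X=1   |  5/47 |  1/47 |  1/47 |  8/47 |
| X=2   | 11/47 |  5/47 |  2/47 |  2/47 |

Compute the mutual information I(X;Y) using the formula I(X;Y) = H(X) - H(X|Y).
0.2088 bits

I(X;Y) = H(X) - H(X|Y)

Marginal of X (row sums):
  P(X=0) = 2/47 + 5/47 + 2/47 + 3/47 = 12/47
  P(X=1) = 5/47 + 1/47 + 1/47 + 8/47 = 15/47
  P(X=2) = 11/47 + 5/47 + 2/47 + 2/47 = 20/47
H(X) = -[(12/47)·log₂(12/47) + (15/47)·log₂(15/47) + (20/47)·log₂(20/47)]
  = 0.5029 + 0.5259 + 0.5245 = 1.5533 bits

Marginal of Y (column sums):
  P(Y=0) = 2/47 + 5/47 + 11/47 = 18/47
  P(Y=1) = 5/47 + 1/47 + 5/47 = 11/47
  P(Y=2) = 2/47 + 1/47 + 2/47 = 5/47
  P(Y=3) = 3/47 + 8/47 + 2/47 = 13/47
H(X|Y) = Σ_y P(y)·H(X|Y=y):
  Y=0: P(Y=0) = 18/47, P(X|Y=0) = (1/9, 5/18, 11/18) → H(X|Y=0) = 1.2997
  Y=1: P(Y=1) = 11/47, P(X|Y=1) = (5/11, 1/11, 5/11) → H(X|Y=1) = 1.3486
  Y=2: P(Y=2) = 5/47, P(X|Y=2) = (2/5, 1/5, 2/5) → H(X|Y=2) = 1.5219
  Y=3: P(Y=3) = 13/47, P(X|Y=3) = (3/13, 8/13, 2/13) → H(X|Y=3) = 1.3347
H(X|Y) = (18/47)·1.2997 + (11/47)·1.3486 + (5/47)·1.5219 + (13/47)·1.3347 = 1.3445 bits

I(X;Y) = H(X) - H(X|Y) = 1.5533 - 1.3445 = 0.2088 bits

Cross-check via I(X;Y) = H(X) + H(Y) - H(X,Y): computing H(Y) from the column sums and H(X,Y) from the 12 cells in the same way gives H(Y) = 1.8774 bits and H(X,Y) = 3.2219 bits, so
I(X;Y) = 1.5533 + 1.8774 - 3.2219 = 0.2088 bits ✓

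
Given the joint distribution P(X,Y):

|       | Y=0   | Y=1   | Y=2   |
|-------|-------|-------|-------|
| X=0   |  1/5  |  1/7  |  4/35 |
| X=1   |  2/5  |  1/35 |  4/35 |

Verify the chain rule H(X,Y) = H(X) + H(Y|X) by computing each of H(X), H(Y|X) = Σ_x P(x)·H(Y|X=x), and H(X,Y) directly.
H(X) = 0.9947 bits, H(Y|X) = 1.2613 bits, H(X,Y) = 2.2560 bits

Marginal of X (row sums):
  P(X=0) = 1/5 + 1/7 + 4/35 = 16/35
  P(X=1) = 2/5 + 1/35 + 4/35 = 19/35
H(X) = -[(16/35)·log₂(16/35) + (19/35)·log₂(19/35)]
  = 0.51624 + 0.47845 = 0.9947 bits

H(Y|X) = Σ_x P(x)·H(Y|X=x):
  X=0: P(X=0) = 16/35, P(Y|X=0) = (7/16, 5/16, 1/4) → H(Y|X=0) = 1.54618
  X=1: P(X=1) = 19/35, P(Y|X=1) = (14/19, 1/19, 4/19) → H(Y|X=1) = 1.02146
H(Y|X) = (16/35)·1.54618 + (19/35)·1.02146 = 1.2613 bits

H(X,Y) = -Σ_{x,y} P(x,y) log₂ P(x,y). Per-cell terms -P(x,y)·log₂P(x,y):
  X=0: 0.46439, 0.40105, 0.35763
  X=1: 0.52877, 0.14655, 0.35763
Sum of the 6 terms: H(X,Y) = 2.2560 bits

Chain rule check:
  H(X) + H(Y|X) = 0.9947 + 1.2613 = 2.2560 bits
  H(X,Y) = 2.2560 bits
✓ Chain rule verified.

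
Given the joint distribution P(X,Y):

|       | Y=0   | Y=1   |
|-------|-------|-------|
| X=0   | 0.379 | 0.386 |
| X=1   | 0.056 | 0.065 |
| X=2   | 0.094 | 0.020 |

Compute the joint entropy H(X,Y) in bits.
1.9833 bits

H(X,Y) = -Σ_{x,y} P(x,y) log₂ P(x,y). Per-cell terms -P(x,y)·log₂P(x,y):
  X=0: 0.53050, 0.53010
  X=1: 0.23287, 0.25632
  X=2: 0.32065, 0.11288
Sum of the 6 terms: H(X,Y) = 1.9833 bits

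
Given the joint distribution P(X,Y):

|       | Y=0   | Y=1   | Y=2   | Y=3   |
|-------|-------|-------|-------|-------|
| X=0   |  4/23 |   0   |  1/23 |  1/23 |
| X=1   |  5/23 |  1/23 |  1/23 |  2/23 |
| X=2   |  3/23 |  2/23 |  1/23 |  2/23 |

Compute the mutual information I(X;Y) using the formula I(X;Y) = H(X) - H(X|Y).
0.0969 bits

I(X;Y) = H(X) - H(X|Y)

Marginal of X (row sums):
  P(X=0) = 4/23 + 0 + 1/23 + 1/23 = 6/23
  P(X=1) = 5/23 + 1/23 + 1/23 + 2/23 = 9/23
  P(X=2) = 3/23 + 2/23 + 1/23 + 2/23 = 8/23
H(X) = -[(6/23)·log₂(6/23) + (9/23)·log₂(9/23) + (8/23)·log₂(8/23)]
  = 0.505722 + 0.529684 + 0.529935 = 1.56534 bits

Marginal of Y (column sums):
  P(Y=0) = 4/23 + 5/23 + 3/23 = 12/23
  P(Y=1) = 0 + 1/23 + 2/23 = 3/23
  P(Y=2) = 1/23 + 1/23 + 1/23 = 3/23
  P(Y=3) = 1/23 + 2/23 + 2/23 = 5/23
H(X|Y) = Σ_y P(y)·H(X|Y=y):
  Y=0: P(Y=0) = 12/23, P(X|Y=0) = (1/3, 5/12, 1/4) → H(X|Y=0) = 1.554585
  Y=1: P(Y=1) = 3/23, P(X|Y=1) = (0, 1/3, 2/3) → H(X|Y=1) = 0.918296
  Y=2: P(Y=2) = 3/23, P(X|Y=2) = (1/3, 1/3, 1/3) → H(X|Y=2) = 1.584963
  Y=3: P(Y=3) = 5/23, P(X|Y=3) = (1/5, 2/5, 2/5) → H(X|Y=3) = 1.521928
H(X|Y) = (12/23)·1.554585 + (3/23)·0.918296 + (3/23)·1.584963 + (5/23)·1.521928 = 1.46845 bits

I(X;Y) = H(X) - H(X|Y) = 1.56534 - 1.46845 = 0.0969 bits

Cross-check via I(X;Y) = H(X) + H(Y) - H(X,Y): computing H(Y) from the column sums and H(X,Y) from the 12 cells in the same way gives H(Y) = 1.73491 bits and H(X,Y) = 3.20337 bits, so
I(X;Y) = 1.56534 + 1.73491 - 3.20337 = 0.0969 bits ✓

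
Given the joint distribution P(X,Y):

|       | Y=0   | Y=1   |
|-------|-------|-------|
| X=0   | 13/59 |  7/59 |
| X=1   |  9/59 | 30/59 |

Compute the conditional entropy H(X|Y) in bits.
0.8028 bits

H(X|Y) = H(X,Y) - H(Y)

H(X,Y) = -Σ_{x,y} P(x,y) log₂ P(x,y). Per-cell terms -P(x,y)·log₂P(x,y):
  X=0: 0.480824, 0.364865
  X=1: 0.413804, 0.496145
Sum of the 4 terms: H(X,Y) = 1.75564 bits

Marginal of Y (column sums):
  P(Y=0) = 13/59 + 9/59 = 22/59
  P(Y=1) = 7/59 + 30/59 = 37/59
H(Y) = -[(22/59)·log₂(22/59) + (37/59)·log₂(37/59)]
  = 0.530689 + 0.422170 = 0.95286 bits

H(X|Y) = H(X,Y) - H(Y) = 1.75564 - 0.95286 = 0.8028 bits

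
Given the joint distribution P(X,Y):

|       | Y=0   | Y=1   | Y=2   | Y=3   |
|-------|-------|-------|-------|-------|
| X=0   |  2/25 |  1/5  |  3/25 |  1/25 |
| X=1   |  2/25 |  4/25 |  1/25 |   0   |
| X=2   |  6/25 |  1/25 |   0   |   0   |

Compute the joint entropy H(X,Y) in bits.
2.8889 bits

H(X,Y) = -Σ_{x,y} P(x,y) log₂ P(x,y). Per-cell terms -P(x,y)·log₂P(x,y):
  X=0: 0.29151, 0.46439, 0.36707, 0.18575
  X=1: 0.29151, 0.42302, 0.18575, 0.00000
  X=2: 0.49413, 0.18575, 0.00000, 0.00000
  (cells with P = 0 contribute 0)
Sum of the 12 terms: H(X,Y) = 2.8889 bits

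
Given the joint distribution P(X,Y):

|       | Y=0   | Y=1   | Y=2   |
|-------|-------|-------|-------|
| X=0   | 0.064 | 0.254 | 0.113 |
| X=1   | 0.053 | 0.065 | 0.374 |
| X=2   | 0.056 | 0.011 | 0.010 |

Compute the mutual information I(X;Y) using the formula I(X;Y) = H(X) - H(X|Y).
0.2847 bits

I(X;Y) = H(X) - H(X|Y)

Marginal of X (row sums):
  P(X=0) = 0.064 + 0.254 + 0.113 = 0.431
  P(X=1) = 0.053 + 0.065 + 0.374 = 0.492
  P(X=2) = 0.056 + 0.011 + 0.010 = 0.077
H(X) = -[0.431·log₂(0.431) + 0.492·log₂(0.492) + 0.077·log₂(0.077)]
  = 0.52334 + 0.50345 + 0.28482 = 1.3116 bits

Marginal of Y (column sums):
  P(Y=0) = 0.064 + 0.053 + 0.056 = 0.173
  P(Y=1) = 0.254 + 0.065 + 0.011 = 0.330
  P(Y=2) = 0.113 + 0.374 + 0.010 = 0.497
H(X|Y) = Σ_y P(y)·H(X|Y=y):
  Y=0: P(Y=0) = 0.173, P(X|Y=0) = (64/173, 53/173, 56/173) → H(X|Y=0) = 1.58034
  Y=1: P(Y=1) = 0.330, P(X|Y=1) = (127/165, 13/66, 1/30) → H(X|Y=1) = 0.91592
  Y=2: P(Y=2) = 0.497, P(X|Y=2) = (113/497, 374/497, 10/497) → H(X|Y=2) = 0.90793
H(X|Y) = 0.173·1.58034 + 0.330·0.91592 + 0.497·0.90793 = 1.0269 bits

I(X;Y) = H(X) - H(X|Y) = 1.3116 - 1.0269 = 0.2847 bits

Cross-check via I(X;Y) = H(X) + H(Y) - H(X,Y): computing H(Y) from the column sums and H(X,Y) from the 9 cells in the same way gives H(Y) = 1.4670 bits and H(X,Y) = 2.4939 bits, so
I(X;Y) = 1.3116 + 1.4670 - 2.4939 = 0.2847 bits ✓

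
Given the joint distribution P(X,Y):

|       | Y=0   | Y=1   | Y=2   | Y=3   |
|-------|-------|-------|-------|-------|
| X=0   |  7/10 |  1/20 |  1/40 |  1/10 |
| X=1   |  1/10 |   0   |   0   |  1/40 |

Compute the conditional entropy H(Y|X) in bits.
0.9632 bits

H(Y|X) = H(X,Y) - H(X)

H(X,Y) = -Σ_{x,y} P(x,y) log₂ P(x,y). Per-cell terms -P(x,y)·log₂P(x,y):
  X=0: 0.36020, 0.21610, 0.13305, 0.33219
  X=1: 0.33219, 0.00000, 0.00000, 0.13305
  (cells with P = 0 contribute 0)
Sum of the 8 terms: H(X,Y) = 1.5068 bits

Marginal of X (row sums):
  P(X=0) = 7/10 + 1/20 + 1/40 + 1/10 = 7/8
  P(X=1) = 1/10 + 0 + 0 + 1/40 = 1/8
H(X) = -[(7/8)·log₂(7/8) + (1/8)·log₂(1/8)]
  = 0.16856 + 0.37500 = 0.5436 bits

H(Y|X) = H(X,Y) - H(X) = 1.5068 - 0.5436 = 0.9632 bits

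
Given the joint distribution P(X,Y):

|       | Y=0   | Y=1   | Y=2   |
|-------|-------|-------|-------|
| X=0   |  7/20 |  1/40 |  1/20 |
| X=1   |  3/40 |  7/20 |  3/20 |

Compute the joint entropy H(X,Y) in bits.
2.1002 bits

H(X,Y) = -Σ_{x,y} P(x,y) log₂ P(x,y). Per-cell terms -P(x,y)·log₂P(x,y):
  X=0: 0.53010, 0.13305, 0.21610
  X=1: 0.28027, 0.53010, 0.41054
Sum of the 6 terms: H(X,Y) = 2.1002 bits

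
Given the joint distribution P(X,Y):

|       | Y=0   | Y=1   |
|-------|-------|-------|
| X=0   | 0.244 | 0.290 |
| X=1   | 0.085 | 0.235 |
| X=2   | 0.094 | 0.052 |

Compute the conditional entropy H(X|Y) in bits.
1.3674 bits

H(X|Y) = H(X,Y) - H(Y)

H(X,Y) = -Σ_{x,y} P(x,y) log₂ P(x,y). Per-cell terms -P(x,y)·log₂P(x,y):
  X=0: 0.49655, 0.51790
  X=1: 0.30229, 0.49098
  X=2: 0.32065, 0.22180
Sum of the 6 terms: H(X,Y) = 2.3502 bits

Marginal of Y (column sums):
  P(Y=0) = 0.244 + 0.085 + 0.094 = 0.423
  P(Y=1) = 0.290 + 0.235 + 0.052 = 0.577
H(Y) = -[0.423·log₂(0.423) + 0.577·log₂(0.577)]
  = 0.52506 + 0.45777 = 0.9828 bits

H(X|Y) = H(X,Y) - H(Y) = 2.3502 - 0.9828 = 1.3674 bits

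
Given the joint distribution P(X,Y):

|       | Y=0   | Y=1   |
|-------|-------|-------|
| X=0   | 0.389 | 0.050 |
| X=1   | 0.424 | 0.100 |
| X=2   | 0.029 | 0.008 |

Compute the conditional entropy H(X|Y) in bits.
1.1774 bits

H(X|Y) = H(X,Y) - H(Y)

H(X,Y) = -Σ_{x,y} P(x,y) log₂ P(x,y). Per-cell terms -P(x,y)·log₂P(x,y):
  X=0: 0.5299, 0.2161
  X=1: 0.5249, 0.3322
  X=2: 0.1481, 0.0557
Sum of the 6 terms: H(X,Y) = 1.8069 bits

Marginal of Y (column sums):
  P(Y=0) = 0.389 + 0.424 + 0.029 = 0.842
  P(Y=1) = 0.050 + 0.100 + 0.008 = 0.158
H(Y) = -[0.842·log₂(0.842) + 0.158·log₂(0.158)]
  = 0.2089 + 0.4206 = 0.6295 bits

H(X|Y) = H(X,Y) - H(Y) = 1.8069 - 0.6295 = 1.1774 bits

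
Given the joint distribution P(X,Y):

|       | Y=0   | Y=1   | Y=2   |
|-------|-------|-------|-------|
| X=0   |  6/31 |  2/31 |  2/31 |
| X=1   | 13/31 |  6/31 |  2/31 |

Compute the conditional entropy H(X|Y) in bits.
0.8899 bits

H(X|Y) = H(X,Y) - H(Y)

H(X,Y) = -Σ_{x,y} P(x,y) log₂ P(x,y). Per-cell terms -P(x,y)·log₂P(x,y):
  X=0: 0.45856138, 0.25510944, 0.25510944
  X=1: 0.52576889, 0.45856138, 0.25510944
Sum of the 6 terms: H(X,Y) = 2.2082200 bits

Marginal of Y (column sums):
  P(Y=0) = 6/31 + 13/31 = 19/31
  P(Y=1) = 2/31 + 6/31 = 8/31
  P(Y=2) = 2/31 + 2/31 = 4/31
H(Y) = -[(19/31)·log₂(19/31) + (8/31)·log₂(8/31) + (4/31)·log₂(4/31)]
  = 0.43287442 + 0.50430873 + 0.38118662 = 1.3183698 bits

H(X|Y) = H(X,Y) - H(Y) = 2.2082200 - 1.3183698 = 0.8899 bits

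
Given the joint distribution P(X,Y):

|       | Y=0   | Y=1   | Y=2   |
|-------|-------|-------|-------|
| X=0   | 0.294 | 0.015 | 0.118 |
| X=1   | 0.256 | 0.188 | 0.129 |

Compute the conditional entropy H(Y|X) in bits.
1.3270 bits

H(Y|X) = H(X,Y) - H(X)

H(X,Y) = -Σ_{x,y} P(x,y) log₂ P(x,y). Per-cell terms -P(x,y)·log₂P(x,y):
  X=0: 0.51924, 0.09088, 0.36381
  X=1: 0.50324, 0.45330, 0.38114
Sum of the 6 terms: H(X,Y) = 2.3116 bits

Marginal of X (row sums):
  P(X=0) = 0.294 + 0.015 + 0.118 = 0.427
  P(X=1) = 0.256 + 0.188 + 0.129 = 0.573
H(X) = -[0.427·log₂(0.427) + 0.573·log₂(0.573)]
  = 0.52422 + 0.46034 = 0.9846 bits

H(Y|X) = H(X,Y) - H(X) = 2.3116 - 0.9846 = 1.3270 bits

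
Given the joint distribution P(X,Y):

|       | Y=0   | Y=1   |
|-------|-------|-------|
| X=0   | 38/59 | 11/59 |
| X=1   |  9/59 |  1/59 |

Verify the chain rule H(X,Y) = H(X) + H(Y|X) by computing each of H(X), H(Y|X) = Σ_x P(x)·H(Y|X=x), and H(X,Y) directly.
H(X) = 0.6565 bits, H(Y|X) = 0.7176 bits, H(X,Y) = 1.3741 bits

Marginal of X (row sums):
  P(X=0) = 38/59 + 11/59 = 49/59
  P(X=1) = 9/59 + 1/59 = 10/59
H(X) = -[(49/59)·log₂(49/59) + (10/59)·log₂(10/59)]
  = 0.2225 + 0.4340 = 0.6565 bits

H(Y|X) = Σ_x P(x)·H(Y|X=x):
  X=0: P(X=0) = 49/59, P(Y|X=0) = (38/49, 11/49) → H(Y|X=0) = 0.7683
  X=1: P(X=1) = 10/59, P(Y|X=1) = (9/10, 1/10) → H(Y|X=1) = 0.4690
H(Y|X) = (49/59)·0.7683 + (10/59)·0.4690 = 0.7176 bits

H(X,Y) = -Σ_{x,y} P(x,y) log₂ P(x,y). Per-cell terms -P(x,y)·log₂P(x,y):
  X=0: 0.4088, 0.4518
  X=1: 0.4138, 0.0997
Sum of the 4 terms: H(X,Y) = 1.3741 bits

Chain rule check:
  H(X) + H(Y|X) = 0.6565 + 0.7176 = 1.3741 bits
  H(X,Y) = 1.3741 bits
✓ Chain rule verified.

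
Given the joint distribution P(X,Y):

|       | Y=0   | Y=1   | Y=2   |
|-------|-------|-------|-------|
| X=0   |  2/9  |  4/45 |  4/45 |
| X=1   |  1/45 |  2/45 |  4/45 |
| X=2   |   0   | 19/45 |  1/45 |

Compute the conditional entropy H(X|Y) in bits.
0.9500 bits

H(X|Y) = H(X,Y) - H(Y)

H(X,Y) = -Σ_{x,y} P(x,y) log₂ P(x,y). Per-cell terms -P(x,y)·log₂P(x,y):
  X=0: 0.48221, 0.31039, 0.31039
  X=1: 0.12204, 0.19964, 0.31039
  X=2: 0.00000, 0.52521, 0.12204
  (cells with P = 0 contribute 0)
Sum of the 9 terms: H(X,Y) = 2.3823 bits

Marginal of Y (column sums):
  P(Y=0) = 2/9 + 1/45 + 0 = 11/45
  P(Y=1) = 4/45 + 2/45 + 19/45 = 5/9
  P(Y=2) = 4/45 + 4/45 + 1/45 = 1/5
H(Y) = -[(11/45)·log₂(11/45) + (5/9)·log₂(5/9) + (1/5)·log₂(1/5)]
  = 0.49681 + 0.47111 + 0.46439 = 1.4323 bits

H(X|Y) = H(X,Y) - H(Y) = 2.3823 - 1.4323 = 0.9500 bits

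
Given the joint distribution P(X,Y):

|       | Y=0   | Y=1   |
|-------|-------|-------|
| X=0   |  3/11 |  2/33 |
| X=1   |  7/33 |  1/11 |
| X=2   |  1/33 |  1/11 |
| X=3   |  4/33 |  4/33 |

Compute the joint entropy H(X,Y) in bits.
2.7507 bits

H(X,Y) = -Σ_{x,y} P(x,y) log₂ P(x,y). Per-cell terms -P(x,y)·log₂P(x,y):
  X=0: 0.5112, 0.2451
  X=1: 0.4745, 0.3145
  X=2: 0.1529, 0.3145
  X=3: 0.3690, 0.3690
Sum of the 8 terms: H(X,Y) = 2.7507 bits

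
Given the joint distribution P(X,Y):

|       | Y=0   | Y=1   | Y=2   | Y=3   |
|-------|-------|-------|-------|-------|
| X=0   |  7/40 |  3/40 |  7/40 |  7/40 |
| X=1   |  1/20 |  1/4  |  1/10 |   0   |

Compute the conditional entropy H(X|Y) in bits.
0.6853 bits

H(X|Y) = H(X,Y) - H(Y)

H(X,Y) = -Σ_{x,y} P(x,y) log₂ P(x,y). Per-cell terms -P(x,y)·log₂P(x,y):
  X=0: 0.44005, 0.28027, 0.44005, 0.44005
  X=1: 0.21610, 0.50000, 0.33219, 0.00000
  (cells with P = 0 contribute 0)
Sum of the 8 terms: H(X,Y) = 2.6487 bits

Marginal of Y (column sums):
  P(Y=0) = 7/40 + 1/20 = 9/40
  P(Y=1) = 3/40 + 1/4 = 13/40
  P(Y=2) = 7/40 + 1/10 = 11/40
  P(Y=3) = 7/40 + 0 = 7/40
H(Y) = -[(9/40)·log₂(9/40) + (13/40)·log₂(13/40) + (11/40)·log₂(11/40) + (7/40)·log₂(7/40)]
  = 0.48420 + 0.52698 + 0.51219 + 0.44005 = 1.9634 bits

H(X|Y) = H(X,Y) - H(Y) = 2.6487 - 1.9634 = 0.6853 bits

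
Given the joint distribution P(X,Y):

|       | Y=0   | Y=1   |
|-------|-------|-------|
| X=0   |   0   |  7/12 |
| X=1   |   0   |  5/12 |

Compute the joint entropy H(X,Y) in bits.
0.9799 bits

H(X,Y) = -Σ_{x,y} P(x,y) log₂ P(x,y). Per-cell terms -P(x,y)·log₂P(x,y):
  X=0: 0.0000, 0.4536
  X=1: 0.0000, 0.5263
  (cells with P = 0 contribute 0)
Sum of the 4 terms: H(X,Y) = 0.9799 bits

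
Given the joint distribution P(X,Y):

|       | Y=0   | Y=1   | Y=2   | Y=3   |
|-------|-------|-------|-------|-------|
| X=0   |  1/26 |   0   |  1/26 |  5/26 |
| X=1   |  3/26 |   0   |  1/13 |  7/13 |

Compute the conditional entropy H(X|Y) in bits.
0.8384 bits

H(X|Y) = H(X,Y) - H(Y)

H(X,Y) = -Σ_{x,y} P(x,y) log₂ P(x,y). Per-cell terms -P(x,y)·log₂P(x,y):
  X=0: 0.18079, 0.00000, 0.18079, 0.45741
  X=1: 0.35948, 0.00000, 0.28465, 0.48089
  (cells with P = 0 contribute 0)
Sum of the 8 terms: H(X,Y) = 1.9440 bits

Marginal of Y (column sums):
  P(Y=0) = 1/26 + 3/26 = 2/13
  P(Y=1) = 0 + 0 = 0
  P(Y=2) = 1/26 + 1/13 = 3/26
  P(Y=3) = 5/26 + 7/13 = 19/26
H(Y) = -[(2/13)·log₂(2/13) + (3/26)·log₂(3/26) + (19/26)·log₂(19/26)]   (outcomes with P = 0 contribute 0)
  = 0.41545 + 0.35948 + 0.33068 = 1.1056 bits

H(X|Y) = H(X,Y) - H(Y) = 1.9440 - 1.1056 = 0.8384 bits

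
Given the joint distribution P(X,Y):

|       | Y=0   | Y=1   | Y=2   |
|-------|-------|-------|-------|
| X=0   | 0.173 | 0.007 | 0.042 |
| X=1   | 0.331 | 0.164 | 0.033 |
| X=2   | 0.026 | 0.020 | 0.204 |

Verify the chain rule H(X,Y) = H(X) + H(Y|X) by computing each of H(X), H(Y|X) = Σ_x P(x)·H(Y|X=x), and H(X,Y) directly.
H(X) = 1.4685 bits, H(Y|X) = 1.0473 bits, H(X,Y) = 2.5158 bits

Marginal of X (row sums):
  P(X=0) = 0.173 + 0.007 + 0.042 = 0.222
  P(X=1) = 0.331 + 0.164 + 0.033 = 0.528
  P(X=2) = 0.026 + 0.020 + 0.204 = 0.250
H(X) = -[0.222·log₂(0.222) + 0.528·log₂(0.528) + 0.250·log₂(0.250)]
  = 0.482044 + 0.486494 + 0.500000 = 1.4685 bits

H(Y|X) = Σ_x P(x)·H(Y|X=x):
  X=0: P(X=0) = 0.222, P(Y|X=0) = (173/222, 7/222, 7/37) → H(Y|X=0) = 0.892076
  X=1: P(X=1) = 0.528, P(Y|X=1) = (331/528, 41/132, 1/16) → H(Y|X=1) = 1.196286
  X=2: P(X=2) = 0.250, P(Y|X=2) = (13/125, 2/25, 102/125) → H(Y|X=2) = 0.870485
H(Y|X) = 0.222·0.892076 + 0.528·1.196286 + 0.250·0.870485 = 1.0473 bits

H(X,Y) = -Σ_{x,y} P(x,y) log₂ P(x,y). Per-cell terms -P(x,y)·log₂P(x,y):
  X=0: 0.437890, 0.050109, 0.192086
  X=1: 0.527977, 0.427750, 0.162406
  X=2: 0.136899, 0.112877, 0.467845
Sum of the 9 terms: H(X,Y) = 2.5158 bits

Chain rule check:
  H(X) + H(Y|X) = 1.4685 + 1.0473 = 2.5158 bits
  H(X,Y) = 2.5158 bits
✓ Chain rule verified.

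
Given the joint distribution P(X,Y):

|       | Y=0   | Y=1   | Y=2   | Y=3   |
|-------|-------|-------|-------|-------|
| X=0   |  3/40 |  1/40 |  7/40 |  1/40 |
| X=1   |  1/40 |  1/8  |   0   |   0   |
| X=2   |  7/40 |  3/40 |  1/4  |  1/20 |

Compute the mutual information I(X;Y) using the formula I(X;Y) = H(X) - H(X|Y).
0.2764 bits

I(X;Y) = H(X) - H(X|Y)

Marginal of X (row sums):
  P(X=0) = 3/40 + 1/40 + 7/40 + 1/40 = 3/10
  P(X=1) = 1/40 + 1/8 + 0 + 0 = 3/20
  P(X=2) = 7/40 + 3/40 + 1/4 + 1/20 = 11/20
H(X) = -[(3/10)·log₂(3/10) + (3/20)·log₂(3/20) + (11/20)·log₂(11/20)]
  = 0.5211 + 0.4105 + 0.4744 = 1.4060 bits

Marginal of Y (column sums):
  P(Y=0) = 3/40 + 1/40 + 7/40 = 11/40
  P(Y=1) = 1/40 + 1/8 + 3/40 = 9/40
  P(Y=2) = 7/40 + 0 + 1/4 = 17/40
  P(Y=3) = 1/40 + 0 + 1/20 = 3/40
H(X|Y) = Σ_y P(y)·H(X|Y=y):
  Y=0: P(Y=0) = 11/40, P(X|Y=0) = (3/11, 1/11, 7/11) → H(X|Y=0) = 1.2407
  Y=1: P(Y=1) = 9/40, P(X|Y=1) = (1/9, 5/9, 1/3) → H(X|Y=1) = 1.3516
  Y=2: P(Y=2) = 17/40, P(X|Y=2) = (7/17, 0, 10/17) → H(X|Y=2) = 0.9774
  Y=3: P(Y=3) = 3/40, P(X|Y=3) = (1/3, 0, 2/3) → H(X|Y=3) = 0.9183
H(X|Y) = (11/40)·1.2407 + (9/40)·1.3516 + (17/40)·0.9774 + (3/40)·0.9183 = 1.1296 bits

I(X;Y) = H(X) - H(X|Y) = 1.4060 - 1.1296 = 0.2764 bits

Cross-check via I(X;Y) = H(X) + H(Y) - H(X,Y): computing H(Y) from the column sums and H(X,Y) from the 12 cells in the same way gives H(Y) = 1.8013 bits and H(X,Y) = 2.9309 bits, so
I(X;Y) = 1.4060 + 1.8013 - 2.9309 = 0.2764 bits ✓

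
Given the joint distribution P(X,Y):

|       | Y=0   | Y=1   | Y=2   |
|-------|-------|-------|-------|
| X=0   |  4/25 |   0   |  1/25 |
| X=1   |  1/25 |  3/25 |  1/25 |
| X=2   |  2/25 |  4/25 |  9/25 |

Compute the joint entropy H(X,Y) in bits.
2.5925 bits

H(X,Y) = -Σ_{x,y} P(x,y) log₂ P(x,y). Per-cell terms -P(x,y)·log₂P(x,y):
  X=0: 0.42302, 0.00000, 0.18575
  X=1: 0.18575, 0.36707, 0.18575
  X=2: 0.29151, 0.42302, 0.53062
  (cells with P = 0 contribute 0)
Sum of the 9 terms: H(X,Y) = 2.5925 bits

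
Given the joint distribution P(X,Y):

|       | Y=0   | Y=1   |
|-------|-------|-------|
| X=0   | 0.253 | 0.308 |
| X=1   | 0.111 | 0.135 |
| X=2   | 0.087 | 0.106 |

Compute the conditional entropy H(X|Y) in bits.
1.4236 bits

H(X|Y) = H(X,Y) - H(Y)

H(X,Y) = -Σ_{x,y} P(x,y) log₂ P(x,y). Per-cell terms -P(x,y)·log₂P(x,y):
  X=0: 0.50165, 0.52329
  X=1: 0.35202, 0.39001
  X=2: 0.30649, 0.34321
Sum of the 6 terms: H(X,Y) = 2.4167 bits

Marginal of Y (column sums):
  P(Y=0) = 0.253 + 0.111 + 0.087 = 0.451
  P(Y=1) = 0.308 + 0.135 + 0.106 = 0.549
H(Y) = -[0.451·log₂(0.451) + 0.549·log₂(0.549)]
  = 0.51811 + 0.47495 = 0.9931 bits

H(X|Y) = H(X,Y) - H(Y) = 2.4167 - 0.9931 = 1.4236 bits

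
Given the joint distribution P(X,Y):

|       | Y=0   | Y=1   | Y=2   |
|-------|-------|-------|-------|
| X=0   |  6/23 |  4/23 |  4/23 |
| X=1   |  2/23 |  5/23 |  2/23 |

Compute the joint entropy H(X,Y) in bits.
2.4749 bits

H(X,Y) = -Σ_{x,y} P(x,y) log₂ P(x,y). Per-cell terms -P(x,y)·log₂P(x,y):
  X=0: 0.5057, 0.4389, 0.4389
  X=1: 0.3064, 0.4786, 0.3064
Sum of the 6 terms: H(X,Y) = 2.4749 bits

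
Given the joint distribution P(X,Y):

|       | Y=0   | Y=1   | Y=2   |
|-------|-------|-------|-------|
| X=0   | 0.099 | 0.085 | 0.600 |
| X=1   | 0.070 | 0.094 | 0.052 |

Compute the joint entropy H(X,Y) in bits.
1.8858 bits

H(X,Y) = -Σ_{x,y} P(x,y) log₂ P(x,y). Per-cell terms -P(x,y)·log₂P(x,y):
  X=0: 0.33031, 0.30229, 0.44218
  X=1: 0.26856, 0.32065, 0.22180
Sum of the 6 terms: H(X,Y) = 1.8858 bits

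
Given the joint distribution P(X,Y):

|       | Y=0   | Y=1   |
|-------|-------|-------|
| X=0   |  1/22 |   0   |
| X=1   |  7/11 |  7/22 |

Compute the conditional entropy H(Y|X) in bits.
0.8766 bits

H(Y|X) = H(X,Y) - H(X)

H(X,Y) = -Σ_{x,y} P(x,y) log₂ P(x,y). Per-cell terms -P(x,y)·log₂P(x,y):
  X=0: 0.20270, 0.00000
  X=1: 0.41496, 0.52566
  (cells with P = 0 contribute 0)
Sum of the 4 terms: H(X,Y) = 1.14332 bits

Marginal of X (row sums):
  P(X=0) = 1/22 + 0 = 1/22
  P(X=1) = 7/11 + 7/22 = 21/22
H(X) = -[(1/22)·log₂(1/22) + (21/22)·log₂(21/22)]
  = 0.20270 + 0.06406 = 0.26676 bits

H(Y|X) = H(X,Y) - H(X) = 1.14332 - 0.26676 = 0.8766 bits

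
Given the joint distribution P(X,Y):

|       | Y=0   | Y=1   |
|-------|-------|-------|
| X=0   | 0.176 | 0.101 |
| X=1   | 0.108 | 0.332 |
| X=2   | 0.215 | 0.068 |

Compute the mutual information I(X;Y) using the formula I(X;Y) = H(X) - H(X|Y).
0.1589 bits

I(X;Y) = H(X) - H(X|Y)

Marginal of X (row sums):
  P(X=0) = 0.176 + 0.101 = 0.277
  P(X=1) = 0.108 + 0.332 = 0.440
  P(X=2) = 0.215 + 0.068 = 0.283
H(X) = -[0.277·log₂(0.277) + 0.440·log₂(0.440) + 0.283·log₂(0.283)]
  = 0.5130 + 0.5211 + 0.5154 = 1.5495 bits

Marginal of Y (column sums):
  P(Y=0) = 0.176 + 0.108 + 0.215 = 0.499
  P(Y=1) = 0.101 + 0.332 + 0.068 = 0.501
H(X|Y) = Σ_y P(y)·H(X|Y=y):
  Y=0: P(Y=0) = 0.499, P(X|Y=0) = (176/499, 108/499, 215/499) → H(X|Y=0) = 1.5315
  Y=1: P(Y=1) = 0.501, P(X|Y=1) = (101/501, 332/501, 68/501) → H(X|Y=1) = 1.2502
H(X|Y) = 0.499·1.5315 + 0.501·1.2502 = 1.3906 bits

I(X;Y) = H(X) - H(X|Y) = 1.5495 - 1.3906 = 0.1589 bits

Cross-check via I(X;Y) = H(X) + H(Y) - H(X,Y): computing H(Y) from the column sums and H(X,Y) from the 6 cells in the same way gives H(Y) = 1.0000 bits and H(X,Y) = 2.3906 bits, so
I(X;Y) = 1.5495 + 1.0000 - 2.3906 = 0.1589 bits ✓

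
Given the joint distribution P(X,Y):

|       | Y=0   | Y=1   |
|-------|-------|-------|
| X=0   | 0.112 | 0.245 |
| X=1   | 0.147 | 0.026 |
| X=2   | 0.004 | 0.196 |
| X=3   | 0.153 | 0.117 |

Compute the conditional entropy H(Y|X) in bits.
0.7208 bits

H(Y|X) = H(X,Y) - H(X)

H(X,Y) = -Σ_{x,y} P(x,y) log₂ P(x,y). Per-cell terms -P(x,y)·log₂P(x,y):
  X=0: 0.3537, 0.4971
  X=1: 0.4066, 0.1369
  X=2: 0.0319, 0.4608
  X=3: 0.4144, 0.3622
Sum of the 8 terms: H(X,Y) = 2.6636 bits

Marginal of X (row sums):
  P(X=0) = 0.112 + 0.245 = 0.357
  P(X=1) = 0.147 + 0.026 = 0.173
  P(X=2) = 0.004 + 0.196 = 0.200
  P(X=3) = 0.153 + 0.117 = 0.270
H(X) = -[0.357·log₂(0.357) + 0.173·log₂(0.173) + 0.200·log₂(0.200) + 0.270·log₂(0.270)]
  = 0.5305 + 0.4379 + 0.4644 + 0.5100 = 1.9428 bits

H(Y|X) = H(X,Y) - H(X) = 2.6636 - 1.9428 = 0.7208 bits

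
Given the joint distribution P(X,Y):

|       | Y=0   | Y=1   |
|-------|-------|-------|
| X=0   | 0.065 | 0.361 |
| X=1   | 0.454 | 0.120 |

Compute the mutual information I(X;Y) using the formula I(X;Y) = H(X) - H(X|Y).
0.3119 bits

I(X;Y) = H(X) - H(X|Y)

Marginal of X (row sums):
  P(X=0) = 0.065 + 0.361 = 0.426
  P(X=1) = 0.454 + 0.120 = 0.574
H(X) = -[0.426·log₂(0.426) + 0.574·log₂(0.574)]
  = 0.5244378 + 0.4597036 = 0.984141 bits

Marginal of Y (column sums):
  P(Y=0) = 0.065 + 0.454 = 0.519
  P(Y=1) = 0.361 + 0.120 = 0.481
H(X|Y) = Σ_y P(y)·H(X|Y=y):
  Y=0: P(Y=0) = 0.519, P(X|Y=0) = (65/519, 454/519) → H(X|Y=0) = 0.5442402
  Y=1: P(Y=1) = 0.481, P(X|Y=1) = (361/481, 120/481) → H(X|Y=1) = 0.8104533
H(X|Y) = 0.519·0.5442402 + 0.481·0.8104533 = 0.672289 bits

I(X;Y) = H(X) - H(X|Y) = 0.984141 - 0.672289 = 0.3119 bits

Cross-check via I(X;Y) = H(X) + H(Y) - H(X,Y): computing H(Y) from the column sums and H(X,Y) from the 4 cells in the same way gives H(Y) = 0.998958 bits and H(X,Y) = 1.671247 bits, so
I(X;Y) = 0.984141 + 0.998958 - 1.671247 = 0.3119 bits ✓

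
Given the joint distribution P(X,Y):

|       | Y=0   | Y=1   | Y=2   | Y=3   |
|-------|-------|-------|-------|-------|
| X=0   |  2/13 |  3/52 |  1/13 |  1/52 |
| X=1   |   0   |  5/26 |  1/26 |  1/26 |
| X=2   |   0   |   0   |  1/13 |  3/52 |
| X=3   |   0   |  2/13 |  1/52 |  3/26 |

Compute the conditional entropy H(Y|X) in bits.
1.3331 bits

H(Y|X) = H(X,Y) - H(X)

H(X,Y) = -Σ_{x,y} P(x,y) log₂ P(x,y). Per-cell terms -P(x,y)·log₂P(x,y):
  X=0: 0.41545, 0.23743, 0.28465, 0.10962
  X=1: 0.00000, 0.45741, 0.18079, 0.18079
  X=2: 0.00000, 0.00000, 0.28465, 0.23743
  X=3: 0.00000, 0.41545, 0.10962, 0.35948
  (cells with P = 0 contribute 0)
Sum of the 16 terms: H(X,Y) = 3.2728 bits

Marginal of X (row sums):
  P(X=0) = 2/13 + 3/52 + 1/13 + 1/52 = 4/13
  P(X=1) = 0 + 5/26 + 1/26 + 1/26 = 7/26
  P(X=2) = 0 + 0 + 1/13 + 3/52 = 7/52
  P(X=3) = 0 + 2/13 + 1/52 + 3/26 = 15/52
H(X) = -[(4/13)·log₂(4/13) + (7/26)·log₂(7/26) + (7/52)·log₂(7/52) + (15/52)·log₂(15/52)]
  = 0.52321 + 0.50968 + 0.38945 + 0.51737 = 1.9397 bits

H(Y|X) = H(X,Y) - H(X) = 3.2728 - 1.9397 = 1.3331 bits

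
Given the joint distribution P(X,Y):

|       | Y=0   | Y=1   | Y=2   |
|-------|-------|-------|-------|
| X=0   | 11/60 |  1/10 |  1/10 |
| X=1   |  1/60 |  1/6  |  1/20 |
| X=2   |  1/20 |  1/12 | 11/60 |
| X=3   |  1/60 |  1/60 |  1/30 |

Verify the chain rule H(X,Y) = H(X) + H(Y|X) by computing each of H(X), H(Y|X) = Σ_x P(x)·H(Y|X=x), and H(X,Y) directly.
H(X) = 1.8060 bits, H(Y|X) = 1.3765 bits, H(X,Y) = 3.1825 bits

Marginal of X (row sums):
  P(X=0) = 11/60 + 1/10 + 1/10 = 23/60
  P(X=1) = 1/60 + 1/6 + 1/20 = 7/30
  P(X=2) = 1/20 + 1/12 + 11/60 = 19/60
  P(X=3) = 1/60 + 1/60 + 1/30 = 1/15
H(X) = -[(23/60)·log₂(23/60) + (7/30)·log₂(7/30) + (19/60)·log₂(19/60) + (1/15)·log₂(1/15)]
  = 0.53028 + 0.48989 + 0.52534 + 0.26046 = 1.8060 bits

H(Y|X) = Σ_x P(x)·H(Y|X=x):
  X=0: P(X=0) = 23/60, P(Y|X=0) = (11/23, 6/23, 6/23) → H(Y|X=0) = 1.52038
  X=1: P(X=1) = 7/30, P(Y|X=1) = (1/14, 5/7, 3/14) → H(Y|X=1) = 1.09491
  X=2: P(X=2) = 19/60, P(Y|X=2) = (3/19, 5/19, 11/19) → H(Y|X=2) = 1.38381
  X=3: P(X=3) = 1/15, P(Y|X=3) = (1/4, 1/4, 1/2) → H(Y|X=3) = 1.50000
H(Y|X) = (23/60)·1.52038 + (7/30)·1.09491 + (19/60)·1.38381 + (1/15)·1.50000 = 1.3765 bits

H(X,Y) = -Σ_{x,y} P(x,y) log₂ P(x,y). Per-cell terms -P(x,y)·log₂P(x,y):
  X=0: 0.44870, 0.33219, 0.33219
  X=1: 0.09845, 0.43083, 0.21610
  X=2: 0.21610, 0.29875, 0.44870
  X=3: 0.09845, 0.09845, 0.16356
Sum of the 12 terms: H(X,Y) = 3.1825 bits

Chain rule check:
  H(X) + H(Y|X) = 1.8060 + 1.3765 = 3.1825 bits
  H(X,Y) = 3.1825 bits
✓ Chain rule verified.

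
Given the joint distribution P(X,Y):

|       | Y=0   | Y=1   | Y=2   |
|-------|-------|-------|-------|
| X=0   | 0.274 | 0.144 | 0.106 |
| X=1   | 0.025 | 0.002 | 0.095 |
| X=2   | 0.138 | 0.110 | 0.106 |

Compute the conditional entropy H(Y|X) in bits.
1.4298 bits

H(Y|X) = H(X,Y) - H(X)

H(X,Y) = -Σ_{x,y} P(x,y) log₂ P(x,y). Per-cell terms -P(x,y)·log₂P(x,y):
  X=0: 0.51176, 0.40260, 0.34321
  X=1: 0.13305, 0.01793, 0.32261
  X=2: 0.39430, 0.35029, 0.34321
Sum of the 9 terms: H(X,Y) = 2.8190 bits

Marginal of X (row sums):
  P(X=0) = 0.274 + 0.144 + 0.106 = 0.524
  P(X=1) = 0.025 + 0.002 + 0.095 = 0.122
  P(X=2) = 0.138 + 0.110 + 0.106 = 0.354
H(X) = -[0.524·log₂(0.524) + 0.122·log₂(0.122) + 0.354·log₂(0.354)]
  = 0.48856 + 0.37028 + 0.53036 = 1.3892 bits

H(Y|X) = H(X,Y) - H(X) = 2.8190 - 1.3892 = 1.4298 bits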